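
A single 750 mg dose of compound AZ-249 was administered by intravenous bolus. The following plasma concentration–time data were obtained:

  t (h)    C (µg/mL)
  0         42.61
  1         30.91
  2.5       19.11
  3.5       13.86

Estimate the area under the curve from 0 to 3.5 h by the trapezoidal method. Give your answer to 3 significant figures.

AUC = 90.8 µg/mL·h

Trapezoidal AUC_0→3.5:
  [0→1]: (42.61+30.91)/2 × 1 = 36.76
  [1→2.5]: (30.91+19.11)/2 × 1.5 = 37.515
  [2.5→3.5]: (19.11+13.86)/2 × 1 = 16.485
  Sum = 90.76 µg/mL·h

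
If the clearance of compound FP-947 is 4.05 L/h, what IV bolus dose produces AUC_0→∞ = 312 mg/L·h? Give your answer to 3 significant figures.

Dose = 1260 mg

Dose_iv = CL × AUC_0→∞
     = 4.05 × 312 = 1263.6 mg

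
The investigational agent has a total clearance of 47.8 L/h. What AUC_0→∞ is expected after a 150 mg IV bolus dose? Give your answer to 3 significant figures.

AUC = 3.14 mg/L·h

AUC_0→∞ = Dose_iv / CL
        = 150 / 47.8 = 3.13808 mg/L·h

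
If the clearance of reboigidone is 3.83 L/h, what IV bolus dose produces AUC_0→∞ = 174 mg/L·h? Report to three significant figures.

Dose_iv = CL × AUC_0→∞
     = 3.83 × 174 = 666.42 mg

Dose = 666 mg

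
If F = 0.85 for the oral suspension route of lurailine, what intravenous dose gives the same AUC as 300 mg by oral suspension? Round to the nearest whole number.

Systemic exposure from an extravascular dose = F × D_ev, so the equivalent IV dose is F × D_ev.
D_iv = F × D_ev = 0.85 × 300 = 255 mg

D_iv = 255 mg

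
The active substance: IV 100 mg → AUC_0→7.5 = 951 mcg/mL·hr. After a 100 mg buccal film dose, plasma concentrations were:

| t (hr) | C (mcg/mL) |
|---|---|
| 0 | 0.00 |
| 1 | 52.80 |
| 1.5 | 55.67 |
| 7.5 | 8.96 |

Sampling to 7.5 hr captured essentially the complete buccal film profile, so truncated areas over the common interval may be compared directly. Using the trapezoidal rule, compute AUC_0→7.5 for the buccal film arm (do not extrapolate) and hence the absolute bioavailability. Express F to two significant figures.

F = 0.26

Trapezoidal AUC_0→7.5 (buccal film):
  [0→1]: (0.00+52.80)/2 × 1 = 26.4
  [1→1.5]: (52.80+55.67)/2 × 0.5 = 27.1175
  [1.5→7.5]: (55.67+8.96)/2 × 6 = 193.89
  Sum = 247.4075 mcg/mL·hr
F = (AUC_ev/D_ev)/(AUC_iv/D_iv) = (247.4075/100)/(951/100) = 2.474075/9.51 = 0.2602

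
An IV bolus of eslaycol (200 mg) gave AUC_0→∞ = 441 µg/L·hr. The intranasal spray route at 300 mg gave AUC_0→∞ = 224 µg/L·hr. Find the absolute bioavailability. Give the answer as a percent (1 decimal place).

F = (AUC_ev / D_ev) / (AUC_iv / D_iv)
  = (224/300) / (441/200)
  = 0.746667 / 2.205 = 0.3386
  = 33.86%

F = 33.9%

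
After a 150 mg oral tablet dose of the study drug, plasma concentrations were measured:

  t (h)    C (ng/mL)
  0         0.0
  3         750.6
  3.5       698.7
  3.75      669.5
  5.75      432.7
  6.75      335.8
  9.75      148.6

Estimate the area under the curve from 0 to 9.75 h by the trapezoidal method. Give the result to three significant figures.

Trapezoidal AUC_0→9.75:
  [0→3]: (0.0+750.6)/2 × 3 = 1125.9
  [3→3.5]: (750.6+698.7)/2 × 0.5 = 362.325
  [3.5→3.75]: (698.7+669.5)/2 × 0.25 = 171.025
  [3.75→5.75]: (669.5+432.7)/2 × 2 = 1102.2
  [5.75→6.75]: (432.7+335.8)/2 × 1 = 384.25
  [6.75→9.75]: (335.8+148.6)/2 × 3 = 726.6
  Sum = 3872.3 ng/mL·h

AUC = 3870 ng/mL·h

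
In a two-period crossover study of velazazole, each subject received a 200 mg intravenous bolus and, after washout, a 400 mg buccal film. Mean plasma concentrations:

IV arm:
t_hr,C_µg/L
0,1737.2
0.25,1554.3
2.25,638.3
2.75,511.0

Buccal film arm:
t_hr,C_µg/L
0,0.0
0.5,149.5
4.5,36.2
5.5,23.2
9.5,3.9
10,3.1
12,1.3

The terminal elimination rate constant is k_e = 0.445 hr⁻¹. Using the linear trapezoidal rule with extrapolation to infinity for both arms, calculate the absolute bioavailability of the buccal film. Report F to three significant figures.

Trapezoidal AUC_0→2.75 (IV):
  [0→0.25]: (1737.2+1554.3)/2 × 0.25 = 411.4375
  [0.25→2.25]: (1554.3+638.3)/2 × 2 = 2192.6
  [2.25→2.75]: (638.3+511.0)/2 × 0.5 = 287.325
  Sum = 2891.3625 µg/L·hr
IV tail: 511.0/0.445 = 1148.315; AUC_iv,0→∞ = 2891.3625 + 1148.315 = 4039.6775 µg/L·hr
Trapezoidal AUC_0→12 (buccal film):
  [0→0.5]: (0.0+149.5)/2 × 0.5 = 37.375
  [0.5→4.5]: (149.5+36.2)/2 × 4 = 371.4
  [4.5→5.5]: (36.2+23.2)/2 × 1 = 29.7
  [5.5→9.5]: (23.2+3.9)/2 × 4 = 54.2
  [9.5→10]: (3.9+3.1)/2 × 0.5 = 1.75
  [10→12]: (3.1+1.3)/2 × 2 = 4.4
  Sum = 498.825 µg/L·hr
buccal film tail: 1.3/0.445 = 2.921; AUC_ev,0→∞ = 498.825 + 2.921 = 501.746 µg/L·hr
F = (AUC_ev/D_ev)/(AUC_iv/D_iv) = (501.746/400)/(4039.6775/200) = 1.254365/20.1984 = 0.0621

F = 0.0621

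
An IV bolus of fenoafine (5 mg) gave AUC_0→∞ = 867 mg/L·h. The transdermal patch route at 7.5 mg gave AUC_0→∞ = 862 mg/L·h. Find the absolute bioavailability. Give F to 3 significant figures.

F = (AUC_ev / D_ev) / (AUC_iv / D_iv)
  = (862/7.5) / (867/5)
  = 114.933 / 173.4 = 0.6628

F = 0.663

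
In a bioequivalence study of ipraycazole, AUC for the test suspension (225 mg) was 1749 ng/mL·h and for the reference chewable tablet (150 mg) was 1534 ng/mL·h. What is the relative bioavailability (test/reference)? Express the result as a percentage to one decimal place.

F_rel = (AUC_test/D_test) / (AUC_ref/D_ref)
      = (1749/225) / (1534/150)
      = 7.77333 / 10.2267 = 0.7601 = 76.01%

F_rel = 76.0%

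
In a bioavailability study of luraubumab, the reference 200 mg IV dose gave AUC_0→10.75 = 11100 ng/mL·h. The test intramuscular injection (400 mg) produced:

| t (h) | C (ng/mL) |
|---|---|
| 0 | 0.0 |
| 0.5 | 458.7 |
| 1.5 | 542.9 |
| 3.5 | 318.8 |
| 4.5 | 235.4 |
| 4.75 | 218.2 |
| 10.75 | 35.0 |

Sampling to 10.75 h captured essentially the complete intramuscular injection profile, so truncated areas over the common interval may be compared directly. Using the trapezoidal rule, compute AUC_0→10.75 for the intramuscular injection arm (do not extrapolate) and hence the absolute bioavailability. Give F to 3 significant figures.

F = 0.116

Trapezoidal AUC_0→10.75 (intramuscular injection):
  [0→0.5]: (0.0+458.7)/2 × 0.5 = 114.675
  [0.5→1.5]: (458.7+542.9)/2 × 1 = 500.8
  [1.5→3.5]: (542.9+318.8)/2 × 2 = 861.7
  [3.5→4.5]: (318.8+235.4)/2 × 1 = 277.1
  [4.5→4.75]: (235.4+218.2)/2 × 0.25 = 56.7
  [4.75→10.75]: (218.2+35.0)/2 × 6 = 759.6
  Sum = 2570.575 ng/mL·h
F = (AUC_ev/D_ev)/(AUC_iv/D_iv) = (2570.575/400)/(11100/200) = 6.4264375/55.5 = 0.1158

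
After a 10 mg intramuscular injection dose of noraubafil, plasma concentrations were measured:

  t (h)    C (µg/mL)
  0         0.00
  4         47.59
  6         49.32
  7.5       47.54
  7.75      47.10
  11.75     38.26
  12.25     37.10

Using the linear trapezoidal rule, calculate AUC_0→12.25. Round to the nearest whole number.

Trapezoidal AUC_0→12.25:
  [0→4]: (0.00+47.59)/2 × 4 = 95.18
  [4→6]: (47.59+49.32)/2 × 2 = 96.91
  [6→7.5]: (49.32+47.54)/2 × 1.5 = 72.645
  [7.5→7.75]: (47.54+47.10)/2 × 0.25 = 11.83
  [7.75→11.75]: (47.10+38.26)/2 × 4 = 170.72
  [11.75→12.25]: (38.26+37.10)/2 × 0.5 = 18.84
  Sum = 466.125 µg/mL·h

AUC = 466 µg/mL·h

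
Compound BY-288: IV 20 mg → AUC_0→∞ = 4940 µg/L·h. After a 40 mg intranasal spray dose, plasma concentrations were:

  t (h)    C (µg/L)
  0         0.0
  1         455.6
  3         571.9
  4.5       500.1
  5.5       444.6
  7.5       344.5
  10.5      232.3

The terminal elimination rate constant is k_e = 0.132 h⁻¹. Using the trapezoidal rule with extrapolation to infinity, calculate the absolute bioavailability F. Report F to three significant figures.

Trapezoidal AUC_0→10.5 (intranasal spray):
  [0→1]: (0.0+455.6)/2 × 1 = 227.8
  [1→3]: (455.6+571.9)/2 × 2 = 1027.5
  [3→4.5]: (571.9+500.1)/2 × 1.5 = 804.0
  [4.5→5.5]: (500.1+444.6)/2 × 1 = 472.35
  [5.5→7.5]: (444.6+344.5)/2 × 2 = 789.1
  [7.5→10.5]: (344.5+232.3)/2 × 3 = 865.2
  Sum = 4185.95 µg/L·h
Tail: C_last/k_e = 232.3/0.132 = 1759.848
AUC_0→∞ (intranasal spray) = 4185.95 + 1759.848 = 5945.798 µg/L·h
F = (AUC_ev/D_ev)/(AUC_iv/D_iv) = (5945.798/40)/(4940/20) = 148.64495/247 = 0.6018

F = 0.602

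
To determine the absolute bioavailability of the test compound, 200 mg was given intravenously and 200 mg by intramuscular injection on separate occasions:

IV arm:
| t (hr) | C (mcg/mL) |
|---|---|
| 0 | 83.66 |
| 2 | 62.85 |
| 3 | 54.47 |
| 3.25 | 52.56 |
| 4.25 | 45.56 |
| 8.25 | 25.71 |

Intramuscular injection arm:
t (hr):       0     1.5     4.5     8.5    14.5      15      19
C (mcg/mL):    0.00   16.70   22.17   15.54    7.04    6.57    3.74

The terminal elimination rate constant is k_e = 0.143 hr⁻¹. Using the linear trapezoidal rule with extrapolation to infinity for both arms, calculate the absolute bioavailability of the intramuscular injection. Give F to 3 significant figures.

Trapezoidal AUC_0→8.25 (IV):
  [0→2]: (83.66+62.85)/2 × 2 = 146.51
  [2→3]: (62.85+54.47)/2 × 1 = 58.66
  [3→3.25]: (54.47+52.56)/2 × 0.25 = 13.37875
  [3.25→4.25]: (52.56+45.56)/2 × 1 = 49.06
  [4.25→8.25]: (45.56+25.71)/2 × 4 = 142.54
  Sum = 410.14875 mcg/mL·hr
IV tail: 25.71/0.143 = 179.790; AUC_iv,0→∞ = 410.14875 + 179.790 = 589.93875 mcg/mL·hr
Trapezoidal AUC_0→19 (intramuscular injection):
  [0→1.5]: (0.00+16.70)/2 × 1.5 = 12.525
  [1.5→4.5]: (16.70+22.17)/2 × 3 = 58.305
  [4.5→8.5]: (22.17+15.54)/2 × 4 = 75.42
  [8.5→14.5]: (15.54+7.04)/2 × 6 = 67.74
  [14.5→15]: (7.04+6.57)/2 × 0.5 = 3.4025
  [15→19]: (6.57+3.74)/2 × 4 = 20.62
  Sum = 238.0125 mcg/mL·hr
intramuscular injection tail: 3.74/0.143 = 26.154; AUC_ev,0→∞ = 238.0125 + 26.154 = 264.1665 mcg/mL·hr
F = (AUC_ev/D_ev)/(AUC_iv/D_iv) = (264.1665/200)/(589.93875/200) = 1.3208325/2.94969 = 0.4478

F = 0.448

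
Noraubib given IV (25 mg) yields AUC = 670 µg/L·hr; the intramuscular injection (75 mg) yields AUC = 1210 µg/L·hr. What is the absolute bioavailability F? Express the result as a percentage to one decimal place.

F = (AUC_ev / D_ev) / (AUC_iv / D_iv)
  = (1210/75) / (670/25)
  = 16.1333 / 26.8 = 0.6020
  = 60.20%

F = 60.2%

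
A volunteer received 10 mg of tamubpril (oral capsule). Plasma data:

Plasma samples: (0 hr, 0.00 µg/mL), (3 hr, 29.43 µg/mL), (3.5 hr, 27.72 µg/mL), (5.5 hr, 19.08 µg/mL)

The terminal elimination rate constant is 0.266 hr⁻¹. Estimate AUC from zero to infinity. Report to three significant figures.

AUC = 177 µg/mL·hr

Trapezoidal AUC_0→5.5:
  [0→3]: (0.00+29.43)/2 × 3 = 44.145
  [3→3.5]: (29.43+27.72)/2 × 0.5 = 14.2875
  [3.5→5.5]: (27.72+19.08)/2 × 2 = 46.8
  Sum = 105.2325 µg/mL·hr
Extrapolated tail: C_last / k_e = 19.08 / 0.266 = 71.729
AUC_0→∞ = 105.2325 + 71.729 = 176.9615 µg/mL·hr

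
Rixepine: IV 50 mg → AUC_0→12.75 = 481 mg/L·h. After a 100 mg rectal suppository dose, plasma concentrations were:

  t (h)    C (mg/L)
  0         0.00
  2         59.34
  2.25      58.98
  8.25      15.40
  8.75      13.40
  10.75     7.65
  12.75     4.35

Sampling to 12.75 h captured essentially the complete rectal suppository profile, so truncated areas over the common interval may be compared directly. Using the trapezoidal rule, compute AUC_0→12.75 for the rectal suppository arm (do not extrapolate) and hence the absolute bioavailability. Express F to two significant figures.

Trapezoidal AUC_0→12.75 (rectal suppository):
  [0→2]: (0.00+59.34)/2 × 2 = 59.34
  [2→2.25]: (59.34+58.98)/2 × 0.25 = 14.79
  [2.25→8.25]: (58.98+15.40)/2 × 6 = 223.14
  [8.25→8.75]: (15.40+13.40)/2 × 0.5 = 7.2
  [8.75→10.75]: (13.40+7.65)/2 × 2 = 21.05
  [10.75→12.75]: (7.65+4.35)/2 × 2 = 12.0
  Sum = 337.52 mg/L·h
F = (AUC_ev/D_ev)/(AUC_iv/D_iv) = (337.52/100)/(481/50) = 3.3752/9.62 = 0.3509

F = 0.35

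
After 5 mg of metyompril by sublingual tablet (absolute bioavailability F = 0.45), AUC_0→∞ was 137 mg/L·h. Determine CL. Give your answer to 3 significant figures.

CL = 0.0164 L/h

CL = F × Dose / AUC_0→∞
   = 0.45 × 5 / 137 = 0.0164234 L/h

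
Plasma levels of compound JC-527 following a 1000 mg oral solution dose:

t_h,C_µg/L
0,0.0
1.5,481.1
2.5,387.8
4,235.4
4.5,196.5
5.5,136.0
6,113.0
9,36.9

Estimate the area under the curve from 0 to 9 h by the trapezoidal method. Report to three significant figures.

Trapezoidal AUC_0→9:
  [0→1.5]: (0.0+481.1)/2 × 1.5 = 360.825
  [1.5→2.5]: (481.1+387.8)/2 × 1 = 434.45
  [2.5→4]: (387.8+235.4)/2 × 1.5 = 467.4
  [4→4.5]: (235.4+196.5)/2 × 0.5 = 107.975
  [4.5→5.5]: (196.5+136.0)/2 × 1 = 166.25
  [5.5→6]: (136.0+113.0)/2 × 0.5 = 62.25
  [6→9]: (113.0+36.9)/2 × 3 = 224.85
  Sum = 1824.0 µg/L·h

AUC = 1820 µg/L·h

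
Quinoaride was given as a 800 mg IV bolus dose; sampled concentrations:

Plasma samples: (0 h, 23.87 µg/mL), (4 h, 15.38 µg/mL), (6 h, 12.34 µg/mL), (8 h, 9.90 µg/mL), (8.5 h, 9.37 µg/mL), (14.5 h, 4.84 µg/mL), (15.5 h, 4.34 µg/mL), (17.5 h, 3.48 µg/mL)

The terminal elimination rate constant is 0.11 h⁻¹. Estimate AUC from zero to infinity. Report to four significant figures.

Trapezoidal AUC_0→17.5:
  [0→4]: (23.87+15.38)/2 × 4 = 78.5
  [4→6]: (15.38+12.34)/2 × 2 = 27.72
  [6→8]: (12.34+9.90)/2 × 2 = 22.24
  [8→8.5]: (9.90+9.37)/2 × 0.5 = 4.8175
  [8.5→14.5]: (9.37+4.84)/2 × 6 = 42.63
  [14.5→15.5]: (4.84+4.34)/2 × 1 = 4.59
  [15.5→17.5]: (4.34+3.48)/2 × 2 = 7.82
  Sum = 188.3175 µg/mL·h
Extrapolated tail: C_last / k_e = 3.48 / 0.11 = 31.636
AUC_0→∞ = 188.3175 + 31.636 = 219.9535 µg/mL·h

AUC = 220.0 µg/mL·h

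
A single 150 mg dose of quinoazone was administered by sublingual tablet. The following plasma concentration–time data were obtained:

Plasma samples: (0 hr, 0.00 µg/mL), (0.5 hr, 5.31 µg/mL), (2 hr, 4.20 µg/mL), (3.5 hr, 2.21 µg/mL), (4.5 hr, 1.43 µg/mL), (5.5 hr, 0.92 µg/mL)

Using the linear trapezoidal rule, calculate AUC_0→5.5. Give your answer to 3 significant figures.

Trapezoidal AUC_0→5.5:
  [0→0.5]: (0.00+5.31)/2 × 0.5 = 1.3275
  [0.5→2]: (5.31+4.20)/2 × 1.5 = 7.1325
  [2→3.5]: (4.20+2.21)/2 × 1.5 = 4.8075
  [3.5→4.5]: (2.21+1.43)/2 × 1 = 1.82
  [4.5→5.5]: (1.43+0.92)/2 × 1 = 1.175
  Sum = 16.2625 µg/mL·hr

AUC = 16.3 µg/mL·hr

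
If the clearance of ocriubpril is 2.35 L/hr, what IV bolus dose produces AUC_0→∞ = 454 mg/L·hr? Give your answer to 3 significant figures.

Dose = 1070 mg

Dose_iv = CL × AUC_0→∞
     = 2.35 × 454 = 1066.9 mg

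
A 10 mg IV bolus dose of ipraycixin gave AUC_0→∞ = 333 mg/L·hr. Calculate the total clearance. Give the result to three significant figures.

CL = Dose_iv / AUC_0→∞
   = 10 / 333 = 0.03003 L/hr

CL = 0.0300 L/hr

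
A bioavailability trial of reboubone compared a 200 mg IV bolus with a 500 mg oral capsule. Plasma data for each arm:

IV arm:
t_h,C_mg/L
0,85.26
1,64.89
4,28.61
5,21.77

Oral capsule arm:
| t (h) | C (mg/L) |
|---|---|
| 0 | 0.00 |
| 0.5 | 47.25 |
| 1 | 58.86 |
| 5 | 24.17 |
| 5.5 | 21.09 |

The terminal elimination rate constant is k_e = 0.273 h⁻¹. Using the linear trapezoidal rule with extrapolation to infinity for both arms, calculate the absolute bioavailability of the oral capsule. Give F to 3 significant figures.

Trapezoidal AUC_0→5 (IV):
  [0→1]: (85.26+64.89)/2 × 1 = 75.075
  [1→4]: (64.89+28.61)/2 × 3 = 140.25
  [4→5]: (28.61+21.77)/2 × 1 = 25.19
  Sum = 240.515 mg/L·h
IV tail: 21.77/0.273 = 79.744; AUC_iv,0→∞ = 240.515 + 79.744 = 320.259 mg/L·h
Trapezoidal AUC_0→5.5 (oral capsule):
  [0→0.5]: (0.00+47.25)/2 × 0.5 = 11.8125
  [0.5→1]: (47.25+58.86)/2 × 0.5 = 26.5275
  [1→5]: (58.86+24.17)/2 × 4 = 166.06
  [5→5.5]: (24.17+21.09)/2 × 0.5 = 11.315
  Sum = 215.715 mg/L·h
oral capsule tail: 21.09/0.273 = 77.253; AUC_ev,0→∞ = 215.715 + 77.253 = 292.968 mg/L·h
F = (AUC_ev/D_ev)/(AUC_iv/D_iv) = (292.968/500)/(320.259/200) = 0.585936/1.601295 = 0.3659

F = 0.366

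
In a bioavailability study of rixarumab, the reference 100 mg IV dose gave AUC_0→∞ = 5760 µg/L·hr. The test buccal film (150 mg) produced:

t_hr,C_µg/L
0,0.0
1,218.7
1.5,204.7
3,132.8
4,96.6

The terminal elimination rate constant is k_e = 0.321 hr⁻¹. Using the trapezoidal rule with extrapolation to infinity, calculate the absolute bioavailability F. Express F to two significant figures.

F = 0.10

Trapezoidal AUC_0→4 (buccal film):
  [0→1]: (0.0+218.7)/2 × 1 = 109.35
  [1→1.5]: (218.7+204.7)/2 × 0.5 = 105.85
  [1.5→3]: (204.7+132.8)/2 × 1.5 = 253.125
  [3→4]: (132.8+96.6)/2 × 1 = 114.7
  Sum = 583.025 µg/L·hr
Tail: C_last/k_e = 96.6/0.321 = 300.935
AUC_0→∞ (buccal film) = 583.025 + 300.935 = 883.96 µg/L·hr
F = (AUC_ev/D_ev)/(AUC_iv/D_iv) = (883.96/150)/(5760/100) = 5.89307/57.6 = 0.1023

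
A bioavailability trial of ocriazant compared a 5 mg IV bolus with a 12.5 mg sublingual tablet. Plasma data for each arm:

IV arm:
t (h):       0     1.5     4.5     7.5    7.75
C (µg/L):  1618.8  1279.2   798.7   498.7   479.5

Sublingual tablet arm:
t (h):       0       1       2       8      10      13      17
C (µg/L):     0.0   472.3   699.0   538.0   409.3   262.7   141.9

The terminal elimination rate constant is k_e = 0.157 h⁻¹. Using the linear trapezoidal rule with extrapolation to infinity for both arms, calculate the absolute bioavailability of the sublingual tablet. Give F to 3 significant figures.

Trapezoidal AUC_0→7.75 (IV):
  [0→1.5]: (1618.8+1279.2)/2 × 1.5 = 2173.5
  [1.5→4.5]: (1279.2+798.7)/2 × 3 = 3116.85
  [4.5→7.5]: (798.7+498.7)/2 × 3 = 1946.1
  [7.5→7.75]: (498.7+479.5)/2 × 0.25 = 122.275
  Sum = 7358.725 µg/L·h
IV tail: 479.5/0.157 = 3054.140; AUC_iv,0→∞ = 7358.725 + 3054.140 = 10412.865 µg/L·h
Trapezoidal AUC_0→17 (sublingual tablet):
  [0→1]: (0.0+472.3)/2 × 1 = 236.15
  [1→2]: (472.3+699.0)/2 × 1 = 585.65
  [2→8]: (699.0+538.0)/2 × 6 = 3711.0
  [8→10]: (538.0+409.3)/2 × 2 = 947.3
  [10→13]: (409.3+262.7)/2 × 3 = 1008.0
  [13→17]: (262.7+141.9)/2 × 4 = 809.2
  Sum = 7297.3 µg/L·h
sublingual tablet tail: 141.9/0.157 = 903.822; AUC_ev,0→∞ = 7297.3 + 903.822 = 8201.122 µg/L·h
F = (AUC_ev/D_ev)/(AUC_iv/D_iv) = (8201.122/12.5)/(10412.865/5) = 656.08976/2082.573 = 0.3150

F = 0.315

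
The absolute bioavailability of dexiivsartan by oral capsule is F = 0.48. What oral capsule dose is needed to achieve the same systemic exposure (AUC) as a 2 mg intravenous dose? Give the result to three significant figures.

For equal systemic exposure: F × D_ev = D_iv
D_ev = D_iv / F = 2 / 0.48 = 4.16667 mg

D_oral = 4.17 mg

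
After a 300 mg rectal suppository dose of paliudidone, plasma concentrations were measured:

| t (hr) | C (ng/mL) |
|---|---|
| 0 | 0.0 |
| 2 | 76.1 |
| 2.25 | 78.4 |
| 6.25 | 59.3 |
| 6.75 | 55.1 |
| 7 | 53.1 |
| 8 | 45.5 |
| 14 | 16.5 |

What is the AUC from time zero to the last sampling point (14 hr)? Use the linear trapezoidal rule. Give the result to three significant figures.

Trapezoidal AUC_0→14:
  [0→2]: (0.0+76.1)/2 × 2 = 76.1
  [2→2.25]: (76.1+78.4)/2 × 0.25 = 19.3125
  [2.25→6.25]: (78.4+59.3)/2 × 4 = 275.4
  [6.25→6.75]: (59.3+55.1)/2 × 0.5 = 28.6
  [6.75→7]: (55.1+53.1)/2 × 0.25 = 13.525
  [7→8]: (53.1+45.5)/2 × 1 = 49.3
  [8→14]: (45.5+16.5)/2 × 6 = 186.0
  Sum = 648.2375 ng/mL·hr

AUC = 648 ng/mL·hr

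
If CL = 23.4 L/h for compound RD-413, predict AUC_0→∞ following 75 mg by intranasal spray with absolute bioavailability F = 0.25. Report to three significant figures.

AUC = 0.801 mg/L·h

AUC_0→∞ = F × Dose / CL
        = 0.25 × 75 / 23.4 = 0.801282 mg/L·h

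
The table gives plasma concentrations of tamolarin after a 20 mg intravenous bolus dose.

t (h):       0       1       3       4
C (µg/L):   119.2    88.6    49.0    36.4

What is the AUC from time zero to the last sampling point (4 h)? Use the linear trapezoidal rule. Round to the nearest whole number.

Trapezoidal AUC_0→4:
  [0→1]: (119.2+88.6)/2 × 1 = 103.9
  [1→3]: (88.6+49.0)/2 × 2 = 137.6
  [3→4]: (49.0+36.4)/2 × 1 = 42.7
  Sum = 284.2 µg/L·h

AUC = 284 µg/L·h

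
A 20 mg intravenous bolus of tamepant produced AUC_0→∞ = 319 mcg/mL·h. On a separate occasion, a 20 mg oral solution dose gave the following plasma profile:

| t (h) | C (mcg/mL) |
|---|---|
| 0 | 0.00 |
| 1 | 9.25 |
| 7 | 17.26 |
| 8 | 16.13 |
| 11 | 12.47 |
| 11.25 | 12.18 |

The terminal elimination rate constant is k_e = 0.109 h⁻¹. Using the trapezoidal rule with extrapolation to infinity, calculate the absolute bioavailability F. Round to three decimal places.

F = 0.811

Trapezoidal AUC_0→11.25 (oral solution):
  [0→1]: (0.00+9.25)/2 × 1 = 4.625
  [1→7]: (9.25+17.26)/2 × 6 = 79.53
  [7→8]: (17.26+16.13)/2 × 1 = 16.695
  [8→11]: (16.13+12.47)/2 × 3 = 42.9
  [11→11.25]: (12.47+12.18)/2 × 0.25 = 3.08125
  Sum = 146.83125 mcg/mL·h
Tail: C_last/k_e = 12.18/0.109 = 111.743
AUC_0→∞ (oral solution) = 146.83125 + 111.743 = 258.57425 mcg/mL·h
F = (AUC_ev/D_ev)/(AUC_iv/D_iv) = (258.57425/20)/(319/20) = 12.9287/15.95 = 0.8106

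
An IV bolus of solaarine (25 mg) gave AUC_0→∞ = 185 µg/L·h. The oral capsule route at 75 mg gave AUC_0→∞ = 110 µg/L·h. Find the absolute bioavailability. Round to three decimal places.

F = (AUC_ev / D_ev) / (AUC_iv / D_iv)
  = (110/75) / (185/25)
  = 1.46667 / 7.4 = 0.1982

F = 0.198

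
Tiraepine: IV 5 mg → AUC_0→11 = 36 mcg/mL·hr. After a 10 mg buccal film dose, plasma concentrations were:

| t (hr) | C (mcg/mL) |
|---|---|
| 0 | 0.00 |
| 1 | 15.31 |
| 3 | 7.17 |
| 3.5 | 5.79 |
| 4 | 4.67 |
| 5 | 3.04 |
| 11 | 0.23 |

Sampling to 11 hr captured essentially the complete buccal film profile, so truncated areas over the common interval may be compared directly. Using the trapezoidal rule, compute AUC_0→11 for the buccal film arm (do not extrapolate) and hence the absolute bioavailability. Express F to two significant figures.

F = 0.69

Trapezoidal AUC_0→11 (buccal film):
  [0→1]: (0.00+15.31)/2 × 1 = 7.655
  [1→3]: (15.31+7.17)/2 × 2 = 22.48
  [3→3.5]: (7.17+5.79)/2 × 0.5 = 3.24
  [3.5→4]: (5.79+4.67)/2 × 0.5 = 2.615
  [4→5]: (4.67+3.04)/2 × 1 = 3.855
  [5→11]: (3.04+0.23)/2 × 6 = 9.81
  Sum = 49.655 mcg/mL·hr
F = (AUC_ev/D_ev)/(AUC_iv/D_iv) = (49.655/10)/(36/5) = 4.9655/7.2 = 0.6897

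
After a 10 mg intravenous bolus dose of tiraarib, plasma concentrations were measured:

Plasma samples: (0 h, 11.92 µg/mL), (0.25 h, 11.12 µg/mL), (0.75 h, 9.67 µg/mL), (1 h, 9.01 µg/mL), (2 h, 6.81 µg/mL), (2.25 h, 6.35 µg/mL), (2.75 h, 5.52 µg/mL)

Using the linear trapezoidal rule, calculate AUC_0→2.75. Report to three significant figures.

AUC = 22.9 µg/mL·h

Trapezoidal AUC_0→2.75:
  [0→0.25]: (11.92+11.12)/2 × 0.25 = 2.88
  [0.25→0.75]: (11.12+9.67)/2 × 0.5 = 5.1975
  [0.75→1]: (9.67+9.01)/2 × 0.25 = 2.335
  [1→2]: (9.01+6.81)/2 × 1 = 7.91
  [2→2.25]: (6.81+6.35)/2 × 0.25 = 1.645
  [2.25→2.75]: (6.35+5.52)/2 × 0.5 = 2.9675
  Sum = 22.935 µg/mL·h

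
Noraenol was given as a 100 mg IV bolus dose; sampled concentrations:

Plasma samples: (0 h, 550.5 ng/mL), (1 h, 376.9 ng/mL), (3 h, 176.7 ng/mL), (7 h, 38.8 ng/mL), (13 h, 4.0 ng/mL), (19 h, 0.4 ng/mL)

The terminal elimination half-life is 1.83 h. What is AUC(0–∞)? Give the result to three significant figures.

Trapezoidal AUC_0→19:
  [0→1]: (550.5+376.9)/2 × 1 = 463.7
  [1→3]: (376.9+176.7)/2 × 2 = 553.6
  [3→7]: (176.7+38.8)/2 × 4 = 431.0
  [7→13]: (38.8+4.0)/2 × 6 = 128.4
  [13→19]: (4.0+0.4)/2 × 6 = 13.2
  Sum = 1589.9 ng/mL·h
k_e = ln2 / t½ = 0.693147 / 1.83 = 0.3788 h^-1
Extrapolated tail: C_last / k_e = 0.4 / 0.3788 = 1.056
AUC_0→∞ = 1589.9 + 1.056 = 1590.956 ng/mL·h

AUC = 1590 ng/mL·h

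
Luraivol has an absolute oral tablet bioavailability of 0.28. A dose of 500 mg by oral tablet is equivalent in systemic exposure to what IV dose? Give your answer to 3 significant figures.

Systemic exposure from an extravascular dose = F × D_ev, so the equivalent IV dose is F × D_ev.
D_iv = F × D_ev = 0.28 × 500 = 140 mg

D_iv = 140 mg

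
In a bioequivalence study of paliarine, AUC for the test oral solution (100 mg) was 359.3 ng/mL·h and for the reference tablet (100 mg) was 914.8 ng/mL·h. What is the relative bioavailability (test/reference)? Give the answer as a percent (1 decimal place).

F_rel = 39.3%

F_rel = (AUC_test/D_test) / (AUC_ref/D_ref)
      = (359.3/100) / (914.8/100)
      = 3.593 / 9.148 = 0.3928 = 39.28%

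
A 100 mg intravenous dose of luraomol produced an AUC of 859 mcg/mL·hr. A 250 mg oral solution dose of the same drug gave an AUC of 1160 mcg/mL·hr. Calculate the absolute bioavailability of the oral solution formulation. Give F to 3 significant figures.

F = (AUC_ev / D_ev) / (AUC_iv / D_iv)
  = (1160/250) / (859/100)
  = 4.64 / 8.59 = 0.5402

F = 0.540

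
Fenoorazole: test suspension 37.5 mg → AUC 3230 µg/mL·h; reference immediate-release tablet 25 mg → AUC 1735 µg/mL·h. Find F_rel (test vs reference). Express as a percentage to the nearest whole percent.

F_rel = (AUC_test/D_test) / (AUC_ref/D_ref)
      = (3230/37.5) / (1735/25)
      = 86.1333 / 69.4 = 1.2411 = 124.11%

F_rel = 124%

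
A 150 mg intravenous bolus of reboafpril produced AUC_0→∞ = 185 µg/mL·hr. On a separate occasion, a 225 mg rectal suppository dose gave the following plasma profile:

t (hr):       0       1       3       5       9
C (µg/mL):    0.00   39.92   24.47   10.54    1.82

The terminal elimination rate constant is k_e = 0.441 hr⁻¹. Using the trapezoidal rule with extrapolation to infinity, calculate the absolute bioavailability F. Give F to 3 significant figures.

Trapezoidal AUC_0→9 (rectal suppository):
  [0→1]: (0.00+39.92)/2 × 1 = 19.96
  [1→3]: (39.92+24.47)/2 × 2 = 64.39
  [3→5]: (24.47+10.54)/2 × 2 = 35.01
  [5→9]: (10.54+1.82)/2 × 4 = 24.72
  Sum = 144.08 µg/mL·hr
Tail: C_last/k_e = 1.82/0.441 = 4.127
AUC_0→∞ (rectal suppository) = 144.08 + 4.127 = 148.207 µg/mL·hr
F = (AUC_ev/D_ev)/(AUC_iv/D_iv) = (148.207/225)/(185/150) = 0.658698/1.23333 = 0.5341

F = 0.534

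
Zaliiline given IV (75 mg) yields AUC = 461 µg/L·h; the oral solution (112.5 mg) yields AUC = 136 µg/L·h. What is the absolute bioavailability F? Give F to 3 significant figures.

F = (AUC_ev / D_ev) / (AUC_iv / D_iv)
  = (136/112.5) / (461/75)
  = 1.20889 / 6.14667 = 0.1967

F = 0.197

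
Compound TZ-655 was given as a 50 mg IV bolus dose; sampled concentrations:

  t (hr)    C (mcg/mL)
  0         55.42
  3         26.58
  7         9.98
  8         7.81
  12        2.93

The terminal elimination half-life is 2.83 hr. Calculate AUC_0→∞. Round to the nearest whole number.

Trapezoidal AUC_0→12:
  [0→3]: (55.42+26.58)/2 × 3 = 123.0
  [3→7]: (26.58+9.98)/2 × 4 = 73.12
  [7→8]: (9.98+7.81)/2 × 1 = 8.895
  [8→12]: (7.81+2.93)/2 × 4 = 21.48
  Sum = 226.495 mcg/mL·hr
k_e = ln2 / t½ = 0.693147 / 2.83 = 0.2449 hr^-1
Extrapolated tail: C_last / k_e = 2.93 / 0.2449 = 11.964
AUC_0→∞ = 226.495 + 11.964 = 238.459 mcg/mL·hr

AUC = 238 mcg/mL·hr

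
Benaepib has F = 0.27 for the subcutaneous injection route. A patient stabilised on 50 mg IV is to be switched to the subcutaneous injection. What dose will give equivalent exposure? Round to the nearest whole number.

For equal systemic exposure: F × D_ev = D_iv
D_ev = D_iv / F = 50 / 0.27 = 185.185 mg

D_subcutaneous = 185 mg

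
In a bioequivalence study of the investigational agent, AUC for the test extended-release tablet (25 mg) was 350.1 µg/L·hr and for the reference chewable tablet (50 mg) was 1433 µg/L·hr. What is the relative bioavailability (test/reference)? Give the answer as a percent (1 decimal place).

F_rel = (AUC_test/D_test) / (AUC_ref/D_ref)
      = (350.1/25) / (1433/50)
      = 14.004 / 28.66 = 0.4886 = 48.86%

F_rel = 48.9%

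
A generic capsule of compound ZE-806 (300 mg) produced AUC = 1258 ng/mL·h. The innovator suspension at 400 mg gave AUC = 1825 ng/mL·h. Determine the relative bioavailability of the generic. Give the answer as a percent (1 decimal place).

F_rel = (AUC_test/D_test) / (AUC_ref/D_ref)
      = (1258/300) / (1825/400)
      = 4.19333 / 4.5625 = 0.9191 = 91.91%

F_rel = 91.9%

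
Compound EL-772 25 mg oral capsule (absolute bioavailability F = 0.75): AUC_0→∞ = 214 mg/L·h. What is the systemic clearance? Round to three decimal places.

CL = 0.088 L/h

CL = F × Dose / AUC_0→∞
   = 0.75 × 25 / 214 = 0.0876168 L/h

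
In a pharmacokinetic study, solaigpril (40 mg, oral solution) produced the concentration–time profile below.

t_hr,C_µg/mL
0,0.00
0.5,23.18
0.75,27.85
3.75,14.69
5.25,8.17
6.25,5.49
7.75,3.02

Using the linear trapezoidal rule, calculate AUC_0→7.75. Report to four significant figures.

Trapezoidal AUC_0→7.75:
  [0→0.5]: (0.00+23.18)/2 × 0.5 = 5.795
  [0.5→0.75]: (23.18+27.85)/2 × 0.25 = 6.37875
  [0.75→3.75]: (27.85+14.69)/2 × 3 = 63.81
  [3.75→5.25]: (14.69+8.17)/2 × 1.5 = 17.145
  [5.25→6.25]: (8.17+5.49)/2 × 1 = 6.83
  [6.25→7.75]: (5.49+3.02)/2 × 1.5 = 6.3825
  Sum = 106.34125 µg/mL·hr

AUC = 106.3 µg/mL·hr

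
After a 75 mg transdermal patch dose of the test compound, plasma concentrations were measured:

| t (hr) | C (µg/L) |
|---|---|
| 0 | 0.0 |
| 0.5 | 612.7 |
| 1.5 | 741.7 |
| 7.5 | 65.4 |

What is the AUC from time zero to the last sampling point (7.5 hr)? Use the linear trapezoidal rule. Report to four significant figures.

Trapezoidal AUC_0→7.5:
  [0→0.5]: (0.0+612.7)/2 × 0.5 = 153.175
  [0.5→1.5]: (612.7+741.7)/2 × 1 = 677.2
  [1.5→7.5]: (741.7+65.4)/2 × 6 = 2421.3
  Sum = 3251.675 µg/L·hr

AUC = 3252 µg/L·hr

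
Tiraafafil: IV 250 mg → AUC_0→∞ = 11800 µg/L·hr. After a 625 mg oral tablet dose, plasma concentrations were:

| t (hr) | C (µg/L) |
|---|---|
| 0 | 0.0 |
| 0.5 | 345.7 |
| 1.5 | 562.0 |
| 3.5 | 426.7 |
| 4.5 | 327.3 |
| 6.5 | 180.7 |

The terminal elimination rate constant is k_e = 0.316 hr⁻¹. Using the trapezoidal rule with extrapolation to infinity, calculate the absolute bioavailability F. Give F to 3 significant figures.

Trapezoidal AUC_0→6.5 (oral tablet):
  [0→0.5]: (0.0+345.7)/2 × 0.5 = 86.425
  [0.5→1.5]: (345.7+562.0)/2 × 1 = 453.85
  [1.5→3.5]: (562.0+426.7)/2 × 2 = 988.7
  [3.5→4.5]: (426.7+327.3)/2 × 1 = 377.0
  [4.5→6.5]: (327.3+180.7)/2 × 2 = 508.0
  Sum = 2413.975 µg/L·hr
Tail: C_last/k_e = 180.7/0.316 = 571.835
AUC_0→∞ (oral tablet) = 2413.975 + 571.835 = 2985.81 µg/L·hr
F = (AUC_ev/D_ev)/(AUC_iv/D_iv) = (2985.81/625)/(11800/250) = 4.777296/47.2 = 0.1012

F = 0.101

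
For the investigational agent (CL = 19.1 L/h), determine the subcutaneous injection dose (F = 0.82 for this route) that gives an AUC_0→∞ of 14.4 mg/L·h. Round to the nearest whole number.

Dose = CL × AUC_0→∞ / F
     = 19.1 × 14.4 / 0.82 = 335.415 mg

Dose = 335 mg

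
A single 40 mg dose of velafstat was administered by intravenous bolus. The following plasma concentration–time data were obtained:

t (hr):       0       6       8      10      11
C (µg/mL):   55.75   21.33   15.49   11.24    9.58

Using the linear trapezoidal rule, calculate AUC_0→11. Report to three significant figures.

Trapezoidal AUC_0→11:
  [0→6]: (55.75+21.33)/2 × 6 = 231.24
  [6→8]: (21.33+15.49)/2 × 2 = 36.82
  [8→10]: (15.49+11.24)/2 × 2 = 26.73
  [10→11]: (11.24+9.58)/2 × 1 = 10.41
  Sum = 305.2 µg/mL·hr

AUC = 305 µg/mL·hr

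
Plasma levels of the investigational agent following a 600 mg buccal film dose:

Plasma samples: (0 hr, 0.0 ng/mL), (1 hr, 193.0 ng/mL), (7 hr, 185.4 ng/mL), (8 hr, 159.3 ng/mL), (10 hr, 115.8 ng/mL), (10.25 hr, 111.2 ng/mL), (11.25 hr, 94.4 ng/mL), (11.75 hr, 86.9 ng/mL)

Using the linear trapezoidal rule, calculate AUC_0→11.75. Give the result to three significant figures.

Trapezoidal AUC_0→11.75:
  [0→1]: (0.0+193.0)/2 × 1 = 96.5
  [1→7]: (193.0+185.4)/2 × 6 = 1135.2
  [7→8]: (185.4+159.3)/2 × 1 = 172.35
  [8→10]: (159.3+115.8)/2 × 2 = 275.1
  [10→10.25]: (115.8+111.2)/2 × 0.25 = 28.375
  [10.25→11.25]: (111.2+94.4)/2 × 1 = 102.8
  [11.25→11.75]: (94.4+86.9)/2 × 0.5 = 45.325
  Sum = 1855.65 ng/mL·hr

AUC = 1860 ng/mL·hr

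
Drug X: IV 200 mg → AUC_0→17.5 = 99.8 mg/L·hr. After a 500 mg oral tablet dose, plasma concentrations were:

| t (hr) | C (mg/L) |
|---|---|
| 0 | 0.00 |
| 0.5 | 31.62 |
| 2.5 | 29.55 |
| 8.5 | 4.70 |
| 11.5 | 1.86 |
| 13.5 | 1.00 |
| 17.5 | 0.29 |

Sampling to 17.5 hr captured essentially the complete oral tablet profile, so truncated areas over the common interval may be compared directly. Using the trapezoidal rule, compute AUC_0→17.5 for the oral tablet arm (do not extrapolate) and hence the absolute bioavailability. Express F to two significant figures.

F = 0.75

Trapezoidal AUC_0→17.5 (oral tablet):
  [0→0.5]: (0.00+31.62)/2 × 0.5 = 7.905
  [0.5→2.5]: (31.62+29.55)/2 × 2 = 61.17
  [2.5→8.5]: (29.55+4.70)/2 × 6 = 102.75
  [8.5→11.5]: (4.70+1.86)/2 × 3 = 9.84
  [11.5→13.5]: (1.86+1.00)/2 × 2 = 2.86
  [13.5→17.5]: (1.00+0.29)/2 × 4 = 2.58
  Sum = 187.105 mg/L·hr
F = (AUC_ev/D_ev)/(AUC_iv/D_iv) = (187.105/500)/(99.8/200) = 0.37421/0.499 = 0.7499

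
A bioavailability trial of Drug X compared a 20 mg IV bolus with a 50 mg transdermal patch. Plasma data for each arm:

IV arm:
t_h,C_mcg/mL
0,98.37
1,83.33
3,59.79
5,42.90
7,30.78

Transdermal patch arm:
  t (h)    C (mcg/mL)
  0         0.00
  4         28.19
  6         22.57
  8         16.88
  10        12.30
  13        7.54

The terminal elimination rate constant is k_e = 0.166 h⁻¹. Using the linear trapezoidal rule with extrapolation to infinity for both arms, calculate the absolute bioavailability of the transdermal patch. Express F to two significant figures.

Trapezoidal AUC_0→7 (IV):
  [0→1]: (98.37+83.33)/2 × 1 = 90.85
  [1→3]: (83.33+59.79)/2 × 2 = 143.12
  [3→5]: (59.79+42.90)/2 × 2 = 102.69
  [5→7]: (42.90+30.78)/2 × 2 = 73.68
  Sum = 410.34 mcg/mL·h
IV tail: 30.78/0.166 = 185.422; AUC_iv,0→∞ = 410.34 + 185.422 = 595.762 mcg/mL·h
Trapezoidal AUC_0→13 (transdermal patch):
  [0→4]: (0.00+28.19)/2 × 4 = 56.38
  [4→6]: (28.19+22.57)/2 × 2 = 50.76
  [6→8]: (22.57+16.88)/2 × 2 = 39.45
  [8→10]: (16.88+12.30)/2 × 2 = 29.18
  [10→13]: (12.30+7.54)/2 × 3 = 29.76
  Sum = 205.53 mcg/mL·h
transdermal patch tail: 7.54/0.166 = 45.422; AUC_ev,0→∞ = 205.53 + 45.422 = 250.952 mcg/mL·h
F = (AUC_ev/D_ev)/(AUC_iv/D_iv) = (250.952/50)/(595.762/20) = 5.01904/29.7881 = 0.1685

F = 0.17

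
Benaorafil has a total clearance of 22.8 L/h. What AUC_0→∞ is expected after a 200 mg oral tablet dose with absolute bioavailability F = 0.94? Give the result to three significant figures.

AUC_0→∞ = F × Dose / CL
        = 0.94 × 200 / 22.8 = 8.24561 mg/L·h

AUC = 8.25 mg/L·h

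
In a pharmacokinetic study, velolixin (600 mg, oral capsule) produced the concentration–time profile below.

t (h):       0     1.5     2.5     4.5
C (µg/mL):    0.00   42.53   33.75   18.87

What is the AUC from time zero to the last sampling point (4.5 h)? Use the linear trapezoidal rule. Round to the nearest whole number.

Trapezoidal AUC_0→4.5:
  [0→1.5]: (0.00+42.53)/2 × 1.5 = 31.8975
  [1.5→2.5]: (42.53+33.75)/2 × 1 = 38.14
  [2.5→4.5]: (33.75+18.87)/2 × 2 = 52.62
  Sum = 122.6575 µg/mL·h

AUC = 123 µg/mL·h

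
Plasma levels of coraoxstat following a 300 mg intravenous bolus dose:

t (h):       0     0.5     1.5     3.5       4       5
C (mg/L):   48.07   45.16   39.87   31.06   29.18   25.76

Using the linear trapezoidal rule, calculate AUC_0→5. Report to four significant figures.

AUC = 179.3 mg/L·h

Trapezoidal AUC_0→5:
  [0→0.5]: (48.07+45.16)/2 × 0.5 = 23.3075
  [0.5→1.5]: (45.16+39.87)/2 × 1 = 42.515
  [1.5→3.5]: (39.87+31.06)/2 × 2 = 70.93
  [3.5→4]: (31.06+29.18)/2 × 0.5 = 15.06
  [4→5]: (29.18+25.76)/2 × 1 = 27.47
  Sum = 179.2825 mg/L·h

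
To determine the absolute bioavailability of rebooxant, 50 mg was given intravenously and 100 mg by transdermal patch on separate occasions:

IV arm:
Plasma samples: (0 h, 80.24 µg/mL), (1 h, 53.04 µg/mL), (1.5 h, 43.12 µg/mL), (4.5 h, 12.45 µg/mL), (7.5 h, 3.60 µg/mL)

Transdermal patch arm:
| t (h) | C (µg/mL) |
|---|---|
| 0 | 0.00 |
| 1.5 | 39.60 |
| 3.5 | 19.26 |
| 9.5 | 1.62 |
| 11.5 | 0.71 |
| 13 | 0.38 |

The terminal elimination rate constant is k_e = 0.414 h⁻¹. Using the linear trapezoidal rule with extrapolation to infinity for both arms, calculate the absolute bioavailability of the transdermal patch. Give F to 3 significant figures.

Trapezoidal AUC_0→7.5 (IV):
  [0→1]: (80.24+53.04)/2 × 1 = 66.64
  [1→1.5]: (53.04+43.12)/2 × 0.5 = 24.04
  [1.5→4.5]: (43.12+12.45)/2 × 3 = 83.355
  [4.5→7.5]: (12.45+3.60)/2 × 3 = 24.075
  Sum = 198.11 µg/mL·h
IV tail: 3.60/0.414 = 8.696; AUC_iv,0→∞ = 198.11 + 8.696 = 206.806 µg/mL·h
Trapezoidal AUC_0→13 (transdermal patch):
  [0→1.5]: (0.00+39.60)/2 × 1.5 = 29.7
  [1.5→3.5]: (39.60+19.26)/2 × 2 = 58.86
  [3.5→9.5]: (19.26+1.62)/2 × 6 = 62.64
  [9.5→11.5]: (1.62+0.71)/2 × 2 = 2.33
  [11.5→13]: (0.71+0.38)/2 × 1.5 = 0.8175
  Sum = 154.3475 µg/mL·h
transdermal patch tail: 0.38/0.414 = 0.918; AUC_ev,0→∞ = 154.3475 + 0.918 = 155.2655 µg/mL·h
F = (AUC_ev/D_ev)/(AUC_iv/D_iv) = (155.2655/100)/(206.806/50) = 1.552655/4.13612 = 0.3754

F = 0.375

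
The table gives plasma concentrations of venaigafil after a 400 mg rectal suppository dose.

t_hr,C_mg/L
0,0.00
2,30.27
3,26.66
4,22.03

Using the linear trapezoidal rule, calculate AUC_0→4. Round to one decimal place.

AUC = 83.1 mg/L·hr

Trapezoidal AUC_0→4:
  [0→2]: (0.00+30.27)/2 × 2 = 30.27
  [2→3]: (30.27+26.66)/2 × 1 = 28.465
  [3→4]: (26.66+22.03)/2 × 1 = 24.345
  Sum = 83.08 mg/L·hr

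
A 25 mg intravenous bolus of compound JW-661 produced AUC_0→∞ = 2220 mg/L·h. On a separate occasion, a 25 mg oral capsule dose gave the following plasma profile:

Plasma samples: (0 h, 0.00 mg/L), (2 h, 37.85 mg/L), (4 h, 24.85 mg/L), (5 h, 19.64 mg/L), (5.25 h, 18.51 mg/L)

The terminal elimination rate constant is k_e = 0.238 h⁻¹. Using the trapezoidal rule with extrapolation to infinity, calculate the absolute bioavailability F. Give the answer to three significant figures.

Trapezoidal AUC_0→5.25 (oral capsule):
  [0→2]: (0.00+37.85)/2 × 2 = 37.85
  [2→4]: (37.85+24.85)/2 × 2 = 62.7
  [4→5]: (24.85+19.64)/2 × 1 = 22.245
  [5→5.25]: (19.64+18.51)/2 × 0.25 = 4.76875
  Sum = 127.56375 mg/L·h
Tail: C_last/k_e = 18.51/0.238 = 77.773
AUC_0→∞ (oral capsule) = 127.56375 + 77.773 = 205.33675 mg/L·h
F = (AUC_ev/D_ev)/(AUC_iv/D_iv) = (205.33675/25)/(2220/25) = 8.21347/88.8 = 0.0925

F = 0.0925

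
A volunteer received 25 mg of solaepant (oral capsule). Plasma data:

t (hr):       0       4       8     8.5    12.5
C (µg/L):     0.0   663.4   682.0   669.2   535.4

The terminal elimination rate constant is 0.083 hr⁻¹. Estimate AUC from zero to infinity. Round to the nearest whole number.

AUC = 13215 µg/L·hr

Trapezoidal AUC_0→12.5:
  [0→4]: (0.0+663.4)/2 × 4 = 1326.8
  [4→8]: (663.4+682.0)/2 × 4 = 2690.8
  [8→8.5]: (682.0+669.2)/2 × 0.5 = 337.8
  [8.5→12.5]: (669.2+535.4)/2 × 4 = 2409.2
  Sum = 6764.6 µg/L·hr
Extrapolated tail: C_last / k_e = 535.4 / 0.083 = 6450.602
AUC_0→∞ = 6764.6 + 6450.602 = 13215.202 µg/L·hr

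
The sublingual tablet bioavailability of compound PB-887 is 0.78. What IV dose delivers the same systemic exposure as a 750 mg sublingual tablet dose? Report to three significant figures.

Systemic exposure from an extravascular dose = F × D_ev, so the equivalent IV dose is F × D_ev.
D_iv = F × D_ev = 0.78 × 750 = 585 mg

D_iv = 585 mg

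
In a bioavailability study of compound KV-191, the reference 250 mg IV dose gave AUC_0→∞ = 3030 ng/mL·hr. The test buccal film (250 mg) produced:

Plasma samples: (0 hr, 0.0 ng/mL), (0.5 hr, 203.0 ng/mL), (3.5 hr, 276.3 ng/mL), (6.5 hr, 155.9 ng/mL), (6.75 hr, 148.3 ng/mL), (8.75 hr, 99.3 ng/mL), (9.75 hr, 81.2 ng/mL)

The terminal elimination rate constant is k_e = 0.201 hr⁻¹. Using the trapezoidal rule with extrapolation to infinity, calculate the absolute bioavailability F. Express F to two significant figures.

Trapezoidal AUC_0→9.75 (buccal film):
  [0→0.5]: (0.0+203.0)/2 × 0.5 = 50.75
  [0.5→3.5]: (203.0+276.3)/2 × 3 = 718.95
  [3.5→6.5]: (276.3+155.9)/2 × 3 = 648.3
  [6.5→6.75]: (155.9+148.3)/2 × 0.25 = 38.025
  [6.75→8.75]: (148.3+99.3)/2 × 2 = 247.6
  [8.75→9.75]: (99.3+81.2)/2 × 1 = 90.25
  Sum = 1793.875 ng/mL·hr
Tail: C_last/k_e = 81.2/0.201 = 403.980
AUC_0→∞ (buccal film) = 1793.875 + 403.980 = 2197.855 ng/mL·hr
F = (AUC_ev/D_ev)/(AUC_iv/D_iv) = (2197.855/250)/(3030/250) = 8.79142/12.12 = 0.7254

F = 0.73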